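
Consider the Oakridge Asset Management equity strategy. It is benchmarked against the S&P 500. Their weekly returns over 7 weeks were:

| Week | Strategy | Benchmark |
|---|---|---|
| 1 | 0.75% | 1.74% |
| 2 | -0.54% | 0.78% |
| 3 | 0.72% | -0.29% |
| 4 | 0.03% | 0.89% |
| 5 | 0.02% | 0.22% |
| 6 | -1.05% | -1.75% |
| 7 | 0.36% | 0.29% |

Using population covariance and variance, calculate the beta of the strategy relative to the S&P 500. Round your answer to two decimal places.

0.36

r̄p = 0.0414%,  r̄m = 0.2686%
Cov = Σ(rp − r̄p)(rm − r̄m) / 7 = 0.3672
Var(rm) = Σ(rm − r̄m)² / 7 = 1.0289
β = Cov / Var = 0.3672 / 1.0289 = 0.3569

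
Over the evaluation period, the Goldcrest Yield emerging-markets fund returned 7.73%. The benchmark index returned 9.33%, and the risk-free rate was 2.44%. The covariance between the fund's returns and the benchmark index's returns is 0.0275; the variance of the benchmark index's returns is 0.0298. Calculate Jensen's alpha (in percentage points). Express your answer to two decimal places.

-1.07

β = Cov / Var = 0.0275 / 0.0298 = 0.9228
E[R] = Rf + β(Rm − Rf) = 2.44% + 0.9228 × (9.33% − 2.44%) = 8.7981%
α = Rp − E[R] = 7.73% − 8.7981% = -1.0681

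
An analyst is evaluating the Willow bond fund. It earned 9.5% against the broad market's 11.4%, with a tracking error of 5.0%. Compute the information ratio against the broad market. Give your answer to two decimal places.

IR = (Rp − Rb) / TE = (9.5% − 11.4%) / 5.0% = -1.90% / 5.0% = -0.3800

-0.38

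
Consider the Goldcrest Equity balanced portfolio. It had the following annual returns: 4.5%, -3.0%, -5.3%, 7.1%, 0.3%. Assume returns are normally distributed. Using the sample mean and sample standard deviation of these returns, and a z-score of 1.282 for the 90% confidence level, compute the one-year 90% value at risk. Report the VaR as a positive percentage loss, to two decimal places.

r̄ = (4.5 − 3 − 5.3 + 7.1 + 0.3) / 5 = 3.60 / 5 = 0.7200%
Sample std dev = √[105.2480 / 4] = 5.1295%
VaR = −(r̄ − z·σ) = −(0.7200 − 1.282 × 5.1295) = −(-5.8560) = 5.8560%

5.86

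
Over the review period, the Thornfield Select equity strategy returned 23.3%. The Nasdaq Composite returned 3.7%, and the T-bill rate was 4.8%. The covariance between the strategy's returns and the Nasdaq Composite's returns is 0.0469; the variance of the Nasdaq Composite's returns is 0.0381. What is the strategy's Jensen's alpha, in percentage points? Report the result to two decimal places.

19.85

β = Cov / Var = 0.0469 / 0.0381 = 1.2310
E[R] = Rf + β(Rm − Rf) = 4.8% + 1.2310 × (3.7% − 4.8%) = 3.4459%
α = Rp − E[R] = 23.3% − 3.4459% = 19.8541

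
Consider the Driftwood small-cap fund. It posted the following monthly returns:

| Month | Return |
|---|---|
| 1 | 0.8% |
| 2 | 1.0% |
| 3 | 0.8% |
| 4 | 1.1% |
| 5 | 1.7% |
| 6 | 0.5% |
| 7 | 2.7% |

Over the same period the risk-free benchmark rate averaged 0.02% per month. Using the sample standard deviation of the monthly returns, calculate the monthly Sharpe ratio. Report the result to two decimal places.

μ = (0.8 + 1 + 0.8 + 1.1 + 1.7 + 0.5 + 2.7) / 7 = 1.2286%
Σ(r − μ)² = 3.3543; sample σ = √(3.3543/6) = 0.7477%
Sharpe = (μ − rf) / σ = (1.2286 − 0.02) / 0.7477 = 1.2086 / 0.7477 = 1.6164

1.62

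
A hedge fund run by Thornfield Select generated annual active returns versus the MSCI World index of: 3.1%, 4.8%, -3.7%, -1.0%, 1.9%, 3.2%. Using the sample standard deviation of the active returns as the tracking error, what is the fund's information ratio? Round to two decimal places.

Mean return r̄ = 8.30 / 6 = 1.3833%
Sample std dev = √[49.7083 / 5] = 3.1530%
IR = r̄ / tracking error = 1.3833 / 3.1530 = 0.4387

0.44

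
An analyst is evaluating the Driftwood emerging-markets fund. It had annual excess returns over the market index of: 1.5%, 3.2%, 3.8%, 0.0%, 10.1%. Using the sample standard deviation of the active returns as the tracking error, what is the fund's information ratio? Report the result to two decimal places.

μ = (1.5 + 3.2 + 3.8 + 0 + 10.1) / 5 = 3.7200%
Σ(r − μ)² = 59.7480; sample σ = √(59.7480/4) = 3.8648%
IR = μ / tracking error = 3.7200 / 3.8648 = 0.9625

0.96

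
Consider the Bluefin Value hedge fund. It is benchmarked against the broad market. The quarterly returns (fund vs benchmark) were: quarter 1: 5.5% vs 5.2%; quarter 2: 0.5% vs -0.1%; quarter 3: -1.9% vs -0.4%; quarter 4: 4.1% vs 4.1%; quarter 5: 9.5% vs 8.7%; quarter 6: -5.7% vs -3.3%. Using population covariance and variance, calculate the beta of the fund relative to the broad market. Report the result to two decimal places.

1.23

r̄p = 2.0000%,  r̄m = 2.3667%
Cov = Σ(rp − r̄p)(rm − r̄m) / 6 = 19.8633
Var(rm) = Σ(rm − r̄m)² / 6 = 16.1656
β = Cov / Var = 19.8633 / 16.1656 = 1.2287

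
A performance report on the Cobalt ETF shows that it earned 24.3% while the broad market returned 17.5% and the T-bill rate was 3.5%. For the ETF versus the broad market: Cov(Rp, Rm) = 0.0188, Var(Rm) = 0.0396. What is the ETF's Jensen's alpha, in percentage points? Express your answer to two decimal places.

14.15

β = Cov / Var = 0.0188 / 0.0396 = 0.4747
E[R] = Rf + β(Rm − Rf) = 3.5% + 0.4747 × (17.5% − 3.5%) = 10.1458%
α = Rp − E[R] = 24.3% − 10.1458% = 14.1542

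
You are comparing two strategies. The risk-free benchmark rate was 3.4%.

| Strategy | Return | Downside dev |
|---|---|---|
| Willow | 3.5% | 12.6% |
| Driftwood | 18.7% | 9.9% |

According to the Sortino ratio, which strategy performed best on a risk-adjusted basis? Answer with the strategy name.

Driftwood

Willow: Sortino ratio = (3.5% − 3.4%) / 12.6% = 0.008
Driftwood: Sortino ratio = (18.7% − 3.4%) / 9.9% = 1.545
Highest: Driftwood (1.545).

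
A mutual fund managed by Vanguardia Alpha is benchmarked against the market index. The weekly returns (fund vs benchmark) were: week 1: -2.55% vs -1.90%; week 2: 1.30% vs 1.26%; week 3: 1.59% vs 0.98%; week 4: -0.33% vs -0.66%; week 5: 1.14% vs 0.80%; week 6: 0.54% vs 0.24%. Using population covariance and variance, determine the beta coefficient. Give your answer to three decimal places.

r̄p = 0.2817%,  r̄m = 0.1200%
Cov = Σ(rp − r̄p)(rm − r̄m) / 6 = 1.5163
Var(rm) = Σ(rm − r̄m)² / 6 = 1.2008
β = Cov / Var = 1.5163 / 1.2008 = 1.2627

1.263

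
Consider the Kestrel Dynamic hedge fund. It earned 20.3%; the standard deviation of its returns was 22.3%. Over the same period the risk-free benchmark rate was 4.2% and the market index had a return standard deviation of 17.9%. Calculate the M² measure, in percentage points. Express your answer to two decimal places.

17.12

Sharpe = (Rp − Rf) / σp = (20.3% − 4.2%) / 22.3% = 0.7220
M² = Rf + Sharpe × σm = 4.2% + 0.7220 × 17.9% = 17.1238%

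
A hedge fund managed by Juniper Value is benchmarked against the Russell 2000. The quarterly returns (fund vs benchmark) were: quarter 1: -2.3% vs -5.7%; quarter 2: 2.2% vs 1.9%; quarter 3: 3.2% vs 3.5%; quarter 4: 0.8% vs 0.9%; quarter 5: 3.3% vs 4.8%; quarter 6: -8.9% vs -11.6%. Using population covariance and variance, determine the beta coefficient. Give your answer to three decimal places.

r̄p = -0.2833%,  r̄m = -1.0333%
Cov = Σ(rp − r̄p)(rm − r̄m) / 6 = 24.4222
Var(rm) = Σ(rm − r̄m)² / 6 = 33.3922
β = Cov / Var = 24.4222 / 33.3922 = 0.7314

0.731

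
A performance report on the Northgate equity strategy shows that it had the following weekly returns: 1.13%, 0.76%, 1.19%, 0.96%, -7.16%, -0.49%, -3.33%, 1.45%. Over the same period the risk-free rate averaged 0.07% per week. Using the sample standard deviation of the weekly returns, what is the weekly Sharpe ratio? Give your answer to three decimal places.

r̄ = (1.13 + 0.76 + 1.19 + 0.96 − 7.16 − 0.49 − 3.33 + 1.45) / 8 = -5.490 / 8 = -0.6863%
Sample std dev = √[65.1218 / 7] = 3.0501%
Sharpe = (r̄ − rf) / σ = (-0.6863 − 0.07) / 3.0501 = -0.7563 / 3.0501 = -0.2480

-0.248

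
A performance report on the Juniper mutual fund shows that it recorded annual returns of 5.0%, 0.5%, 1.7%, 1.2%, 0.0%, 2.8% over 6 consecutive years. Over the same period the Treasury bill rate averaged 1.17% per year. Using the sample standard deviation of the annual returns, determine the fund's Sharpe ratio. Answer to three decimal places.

0.383

μ = (5 + 0.5 + 1.7 + 1.2 + 0 + 2.8) / 6 = 1.8667%
Σ(r − μ)² = (5 − 1.8667)² + (0.5 − 1.8667)² + … = 16.5133
σ = √[16.5133 / 5] = 1.8173%
Sharpe = (μ − rf) / σ = (1.8667 − 1.17) / 1.8173 = 0.6967 / 1.8173 = 0.3834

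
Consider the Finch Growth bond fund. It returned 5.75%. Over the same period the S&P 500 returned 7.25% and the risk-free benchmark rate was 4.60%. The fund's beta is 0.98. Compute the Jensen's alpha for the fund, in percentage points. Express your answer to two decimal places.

-1.45

CAPM expected return = Rf + β(Rm − Rf) = 4.60% + 0.98 × (7.25% − 4.60%) = 4.6 + 0.98 × 2.65 = 7.1970%
Jensen's α = Rp − E[R] = 5.75% − 7.1970% = -1.4470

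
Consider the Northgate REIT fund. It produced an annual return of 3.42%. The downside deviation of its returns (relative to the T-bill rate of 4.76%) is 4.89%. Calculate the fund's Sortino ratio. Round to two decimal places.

-0.27

Sortino = (Rp − Rf) / σd = (3.42% − 4.76%) / 4.89% = -1.34% / 4.89% = -0.2740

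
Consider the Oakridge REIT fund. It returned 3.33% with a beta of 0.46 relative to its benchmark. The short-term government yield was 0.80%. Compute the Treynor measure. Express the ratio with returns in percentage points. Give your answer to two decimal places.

5.50

Treynor = (Rp − Rf) / β = (3.33% − 0.80%) / 0.46 = 2.53 / 0.46 = 5.5000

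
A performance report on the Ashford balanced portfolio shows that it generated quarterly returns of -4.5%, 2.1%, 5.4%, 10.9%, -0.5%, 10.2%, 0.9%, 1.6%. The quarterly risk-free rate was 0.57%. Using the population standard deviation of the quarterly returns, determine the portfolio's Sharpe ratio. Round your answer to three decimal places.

r̄ = (-4.5 + 2.1 + 5.4 + 10.9 − 0.5 + 10.2 + 0.9 + 1.6) / 8 = 3.2625%
Σ(r − r̄)² = 195.1388; population σ = √(195.1388/8) = 4.9389%
Sharpe = (r̄ − rf) / σ = (3.2625 − 0.57) / 4.9389 = 2.6925 / 4.9389 = 0.5452

0.545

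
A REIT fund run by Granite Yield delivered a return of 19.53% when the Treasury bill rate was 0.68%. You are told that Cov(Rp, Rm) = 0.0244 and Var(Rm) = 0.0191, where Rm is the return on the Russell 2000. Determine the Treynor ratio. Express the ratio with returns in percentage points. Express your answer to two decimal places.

14.76

β = Cov / Var = 0.0244 / 0.0191 = 1.2775
Treynor = (Rp − Rf) / β = (19.53% − 0.68%) / 1.2775 = 18.85 / 1.2775 = 14.7554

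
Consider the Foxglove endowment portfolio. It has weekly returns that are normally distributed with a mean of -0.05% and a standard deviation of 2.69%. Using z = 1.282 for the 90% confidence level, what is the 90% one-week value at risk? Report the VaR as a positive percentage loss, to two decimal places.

3.50

VaR (as % loss) = −(μ − z·σ) = −(-0.05% − 1.282 × 2.69%) = −(-3.49858%) = 3.49858%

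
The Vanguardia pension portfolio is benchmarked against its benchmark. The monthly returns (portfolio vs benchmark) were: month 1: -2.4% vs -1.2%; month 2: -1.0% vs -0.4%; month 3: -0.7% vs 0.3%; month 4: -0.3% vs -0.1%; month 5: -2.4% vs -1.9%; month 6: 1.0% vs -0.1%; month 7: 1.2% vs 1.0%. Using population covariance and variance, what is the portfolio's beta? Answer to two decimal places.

1.31

r̄p = -0.6571%,  r̄m = -0.3429%
Cov = Σ(rp − r̄p)(rm − r̄m) / 7 = 1.0261
Var(rm) = Σ(rm − r̄m)² / 7 = 0.7853
β = Cov / Var = 1.0261 / 0.7853 = 1.3066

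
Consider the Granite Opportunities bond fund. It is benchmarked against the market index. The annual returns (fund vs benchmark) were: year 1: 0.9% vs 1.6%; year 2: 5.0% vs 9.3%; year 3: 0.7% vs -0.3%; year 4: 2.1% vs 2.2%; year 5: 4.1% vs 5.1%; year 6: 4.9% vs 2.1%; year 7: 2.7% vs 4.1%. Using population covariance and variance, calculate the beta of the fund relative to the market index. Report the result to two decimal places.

r̄p = 2.9143%,  r̄m = 3.4429%
Cov = Σ(rp − r̄p)(rm − r̄m) / 7 = 3.4837
Var(rm) = Σ(rm − r̄m)² / 7 = 8.3196
β = Cov / Var = 3.4837 / 8.3196 = 0.4187

0.42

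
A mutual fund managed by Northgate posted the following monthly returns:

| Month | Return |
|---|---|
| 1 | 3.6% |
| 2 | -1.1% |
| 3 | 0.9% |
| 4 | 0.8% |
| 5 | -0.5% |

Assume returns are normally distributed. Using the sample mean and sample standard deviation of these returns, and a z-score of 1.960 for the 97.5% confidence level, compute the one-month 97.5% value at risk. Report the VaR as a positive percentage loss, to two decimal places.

2.81

r̄ = (3.6 − 1.1 + 0.9 + 0.8 − 0.5) / 5 = 3.70 / 5 = 0.7400%
Σ(r − r̄)² = (3.6 − 0.7400)² + (-1.1 − 0.7400)² + … = 13.1320
σ = √[13.1320 / 4] = 1.8119%
VaR = −(r̄ − z·σ) = −(0.7400 − 1.960 × 1.8119) = −(-2.8113) = 2.8113%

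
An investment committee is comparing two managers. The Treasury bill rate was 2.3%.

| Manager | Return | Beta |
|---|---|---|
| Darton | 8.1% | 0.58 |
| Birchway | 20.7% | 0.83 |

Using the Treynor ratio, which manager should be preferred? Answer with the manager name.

Darton: Treynor = (8.1% − 2.3%) / 0.58 = 10.000
Birchway: Treynor = (20.7% − 2.3%) / 0.83 = 22.169
Highest: Birchway (22.169).

Birchway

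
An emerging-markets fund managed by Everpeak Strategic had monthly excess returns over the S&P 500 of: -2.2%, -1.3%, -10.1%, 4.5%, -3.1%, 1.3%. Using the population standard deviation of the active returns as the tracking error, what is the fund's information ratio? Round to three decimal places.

-0.406

μ = (-2.2 − 1.3 − 10.1 + 4.5 − 3.1 + 1.3) / 6 = -10.90 / 6 = -1.8167%
Population σ = √[Σ(r − μ)² / 6] = √[120.2883 / 6] = √20.0481 = 4.4775%
IR = μ / tracking error = -1.8167 / 4.4775 = -0.4057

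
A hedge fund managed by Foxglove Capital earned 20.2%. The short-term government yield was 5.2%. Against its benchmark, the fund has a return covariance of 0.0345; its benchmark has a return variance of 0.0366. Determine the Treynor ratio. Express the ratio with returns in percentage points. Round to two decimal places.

15.91

β = Cov / Var = 0.0345 / 0.0366 = 0.9426
Treynor = (Rp − Rf) / β = (20.2% − 5.2%) / 0.9426 = 15.00 / 0.9426 = 15.9134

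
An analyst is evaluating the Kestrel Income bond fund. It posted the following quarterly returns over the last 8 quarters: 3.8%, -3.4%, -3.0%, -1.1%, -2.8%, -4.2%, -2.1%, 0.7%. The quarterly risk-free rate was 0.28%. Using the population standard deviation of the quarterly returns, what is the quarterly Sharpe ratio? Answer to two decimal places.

-0.73

Mean return μ = -12.10 / 8 = -1.5125%
Σ(r − μ)² = 48.2888; population σ = √(48.2888/8) = 2.4568%
Sharpe = (μ − rf) / σ = (-1.5125 − 0.28) / 2.4568 = -1.7925 / 2.4568 = -0.7296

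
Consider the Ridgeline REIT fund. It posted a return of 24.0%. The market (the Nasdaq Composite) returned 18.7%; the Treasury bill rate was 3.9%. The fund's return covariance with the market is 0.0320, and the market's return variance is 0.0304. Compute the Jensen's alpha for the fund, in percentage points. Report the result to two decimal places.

β = Cov / Var = 0.0320 / 0.0304 = 1.0526
E[R] = Rf + β(Rm − Rf) = 3.9% + 1.0526 × (18.7% − 3.9%) = 19.4785%
α = Rp − E[R] = 24.0% − 19.4785% = 4.5215

4.52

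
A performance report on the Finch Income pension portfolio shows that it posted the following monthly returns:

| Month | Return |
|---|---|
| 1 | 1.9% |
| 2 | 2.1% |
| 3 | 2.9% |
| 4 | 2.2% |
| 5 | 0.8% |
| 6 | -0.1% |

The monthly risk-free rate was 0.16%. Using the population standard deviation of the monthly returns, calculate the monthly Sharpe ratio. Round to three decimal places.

μ = (1.9 + 2.1 + 2.9 + 2.2 + 0.8 − 0.1) / 6 = 1.6333%
Population std dev = √[5.9133 / 6] = 0.9927%
Sharpe = (μ − rf) / σ = (1.6333 − 0.16) / 0.9927 = 1.4733 / 0.9927 = 1.4841

1.484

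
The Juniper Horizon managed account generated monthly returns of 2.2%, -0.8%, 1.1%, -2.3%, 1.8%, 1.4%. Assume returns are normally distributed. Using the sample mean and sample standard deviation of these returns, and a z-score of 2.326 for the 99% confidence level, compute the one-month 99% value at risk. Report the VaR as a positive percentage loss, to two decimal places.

r̄ = (2.2 − 0.8 + 1.1 − 2.3 + 1.8 + 1.4) / 6 = 0.5667%
Sample σ = √[Σ(r − r̄)² / 5] = √[15.2533 / 5] = √3.0507 = 1.7466%
VaR = −(r̄ − z·σ) = −(0.5667 − 2.326 × 1.7466) = −(-3.4959) = 3.4959%

3.50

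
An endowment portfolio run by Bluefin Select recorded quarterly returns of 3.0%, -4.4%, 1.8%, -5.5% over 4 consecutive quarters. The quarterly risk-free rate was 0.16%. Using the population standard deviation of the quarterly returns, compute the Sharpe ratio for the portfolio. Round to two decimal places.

Mean return r̄ = -5.10 / 4 = -1.2750%
Σ(r − r̄)² = (3 − (-1.2750))² + (-4.4 − (-1.2750))² + … = 55.3475
population σ = √(55.3475 / 4) = √13.8369 = 3.7198%
Sharpe = (r̄ − rf) / σ = (-1.2750 − 0.16) / 3.7198 = -1.4350 / 3.7198 = -0.3858

-0.39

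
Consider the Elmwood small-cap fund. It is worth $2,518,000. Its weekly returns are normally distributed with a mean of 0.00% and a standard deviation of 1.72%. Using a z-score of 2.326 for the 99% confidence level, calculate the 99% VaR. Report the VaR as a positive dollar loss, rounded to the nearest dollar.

Return at the 99% tail: μ − z·σ = 0.00% − 2.326 × 1.72% = 0 − 4.00072 = -4.00072%
VaR = −(-4.00072%) × $2,518,000 = 4.00072% × $2,518,000 = $100,738

$100,738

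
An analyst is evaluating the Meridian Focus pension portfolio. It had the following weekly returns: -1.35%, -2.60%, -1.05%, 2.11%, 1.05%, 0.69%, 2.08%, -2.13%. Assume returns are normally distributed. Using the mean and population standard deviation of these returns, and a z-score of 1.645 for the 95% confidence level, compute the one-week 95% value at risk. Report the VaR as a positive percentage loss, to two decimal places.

3.02

Mean return r̄ = -1.200 / 8 = -0.1500%
Population σ = √[Σ(r − r̄)² / 8] = √[24.3990 / 8] = √3.0499 = 1.7464%
VaR = −(r̄ − z·σ) = −(-0.1500 − 1.645 × 1.7464) = −(-3.0228) = 3.0228%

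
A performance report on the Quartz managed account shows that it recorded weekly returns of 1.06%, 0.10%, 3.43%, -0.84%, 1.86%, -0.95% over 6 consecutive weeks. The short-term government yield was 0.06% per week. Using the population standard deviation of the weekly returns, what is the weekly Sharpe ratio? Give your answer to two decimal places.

r̄ = (1.06 + 0.1 + 3.43 − 0.84 + 1.86 − 0.95) / 6 = 0.7767%
Population σ = √[Σ(r − r̄)² / 6] = √[14.3469 / 6] = √2.3912 = 1.5464%
Sharpe = (r̄ − rf) / σ = (0.7767 − 0.06) / 1.5464 = 0.7167 / 1.5464 = 0.4635

0.46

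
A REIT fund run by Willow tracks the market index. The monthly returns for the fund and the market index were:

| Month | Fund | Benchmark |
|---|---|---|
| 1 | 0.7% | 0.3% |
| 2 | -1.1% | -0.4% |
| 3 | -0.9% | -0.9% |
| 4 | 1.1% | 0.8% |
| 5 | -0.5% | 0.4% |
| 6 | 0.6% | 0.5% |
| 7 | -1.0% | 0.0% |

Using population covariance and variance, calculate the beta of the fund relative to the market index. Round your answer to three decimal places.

r̄p = -0.1571%,  r̄m = 0.1000%
Cov = Σ(rp − r̄p)(rm − r̄m) / 7 = 0.3643
Var(rm) = Σ(rm − r̄m)² / 7 = 0.2914
β = Cov / Var = 0.3643 / 0.2914 = 1.2502

1.250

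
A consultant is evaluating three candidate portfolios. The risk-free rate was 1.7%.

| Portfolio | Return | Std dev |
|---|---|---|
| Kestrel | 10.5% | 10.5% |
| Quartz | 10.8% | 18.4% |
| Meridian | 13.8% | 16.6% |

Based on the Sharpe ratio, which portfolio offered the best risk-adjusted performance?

Kestrel

Kestrel: Sharpe ratio = (10.5% − 1.7%) / 10.5% = 0.838
Quartz: Sharpe ratio = (10.8% − 1.7%) / 18.4% = 0.495
Meridian: Sharpe ratio = (13.8% − 1.7%) / 16.6% = 0.729
Highest: Kestrel (0.838).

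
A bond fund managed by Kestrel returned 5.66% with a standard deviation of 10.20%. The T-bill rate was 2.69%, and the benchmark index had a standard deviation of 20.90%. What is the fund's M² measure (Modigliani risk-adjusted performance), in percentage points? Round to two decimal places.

Sharpe = (Rp − Rf) / σp = (5.66% − 2.69%) / 10.20% = 0.2912
M² = Rf + Sharpe × σm = 2.69% + 0.2912 × 20.90% = 8.7761%

8.78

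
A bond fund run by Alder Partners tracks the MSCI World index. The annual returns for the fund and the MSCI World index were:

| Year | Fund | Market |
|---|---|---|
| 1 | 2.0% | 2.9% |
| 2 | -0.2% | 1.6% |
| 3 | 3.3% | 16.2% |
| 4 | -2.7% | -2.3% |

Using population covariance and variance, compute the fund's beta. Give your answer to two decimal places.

r̄p = 0.6000%,  r̄m = 4.6000%
Cov = Σ(rp − r̄p)(rm − r̄m) / 4 = 13.5275
Var(rm) = Σ(rm − r̄m)² / 4 = 48.5150
β = Cov / Var = 13.5275 / 48.5150 = 0.2788

0.28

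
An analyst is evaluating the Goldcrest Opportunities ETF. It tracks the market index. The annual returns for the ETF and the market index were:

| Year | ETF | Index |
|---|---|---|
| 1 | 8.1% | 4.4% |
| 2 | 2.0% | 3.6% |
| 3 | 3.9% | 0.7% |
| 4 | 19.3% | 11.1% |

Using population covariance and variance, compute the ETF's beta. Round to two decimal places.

r̄p = 8.3250%,  r̄m = 4.9500%
Cov = Σ(rp − r̄p)(rm − r̄m) / 4 = 23.7413
Var(rm) = Σ(rm − r̄m)² / 4 = 14.5025
β = Cov / Var = 23.7413 / 14.5025 = 1.6370

1.64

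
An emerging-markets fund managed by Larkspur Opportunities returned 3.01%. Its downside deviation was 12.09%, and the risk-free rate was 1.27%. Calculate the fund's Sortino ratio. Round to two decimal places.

Sortino = (Rp − Rf) / σd = (3.01% − 1.27%) / 12.09% = 1.74% / 12.09% = 0.1439

0.14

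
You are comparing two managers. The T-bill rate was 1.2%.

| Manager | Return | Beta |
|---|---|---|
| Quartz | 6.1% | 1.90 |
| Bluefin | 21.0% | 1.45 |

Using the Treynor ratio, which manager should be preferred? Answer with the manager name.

Bluefin

Quartz: Treynor = (6.1% − 1.2%) / 1.90 = 2.579
Bluefin: Treynor = (21.0% − 1.2%) / 1.45 = 13.655
Highest: Bluefin (13.655).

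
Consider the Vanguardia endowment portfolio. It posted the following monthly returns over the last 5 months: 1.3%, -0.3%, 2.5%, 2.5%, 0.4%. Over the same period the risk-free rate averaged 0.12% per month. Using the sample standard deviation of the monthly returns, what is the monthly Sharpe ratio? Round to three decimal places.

Mean return r̄ = 6.40 / 5 = 1.2800%
Σ(r − r̄)² = 6.2480; sample σ = √(6.2480/4) = 1.2498%
Sharpe = (r̄ − rf) / σ = (1.2800 − 0.12) / 1.2498 = 1.1600 / 1.2498 = 0.9281

0.928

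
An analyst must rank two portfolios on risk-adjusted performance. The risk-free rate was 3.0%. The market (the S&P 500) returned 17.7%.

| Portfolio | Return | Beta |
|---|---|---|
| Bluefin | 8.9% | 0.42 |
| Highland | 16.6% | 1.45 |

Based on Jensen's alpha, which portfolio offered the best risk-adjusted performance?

Bluefin: α = 8.9% − [3.0% + 0.42 × (17.7% − 3.0%)] = -0.274
Highland: α = 16.6% − [3.0% + 1.45 × (17.7% − 3.0%)] = -7.715
Highest: Bluefin (-0.274).

Bluefin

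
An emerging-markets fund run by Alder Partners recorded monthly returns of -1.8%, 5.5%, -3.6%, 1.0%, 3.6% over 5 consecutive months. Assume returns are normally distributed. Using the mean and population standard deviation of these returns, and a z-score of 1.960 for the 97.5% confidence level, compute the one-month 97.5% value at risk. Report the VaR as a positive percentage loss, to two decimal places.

5.62

Mean return r̄ = 4.70 / 5 = 0.9400%
Σ(r − r̄)² = (-1.8 − 0.9400)² + (5.5 − 0.9400)² + … = 55.9920
population σ = √(55.9920 / 5) = √11.1984 = 3.3464%
VaR = −(r̄ − z·σ) = −(0.9400 − 1.960 × 3.3464) = −(-5.6189) = 5.6189%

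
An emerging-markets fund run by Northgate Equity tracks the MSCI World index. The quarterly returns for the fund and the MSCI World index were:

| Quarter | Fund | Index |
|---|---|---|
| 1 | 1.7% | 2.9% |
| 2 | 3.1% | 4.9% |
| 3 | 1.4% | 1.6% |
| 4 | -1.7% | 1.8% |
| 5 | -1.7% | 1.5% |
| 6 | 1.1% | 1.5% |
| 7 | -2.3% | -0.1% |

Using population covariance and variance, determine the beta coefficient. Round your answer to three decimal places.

1.075

r̄p = 0.2286%,  r̄m = 2.0143%
Cov = Σ(rp − r̄p)(rm − r̄m) / 7 = 2.2010
Var(rm) = Σ(rm − r̄m)² / 7 = 2.0469
β = Cov / Var = 2.2010 / 2.0469 = 1.0753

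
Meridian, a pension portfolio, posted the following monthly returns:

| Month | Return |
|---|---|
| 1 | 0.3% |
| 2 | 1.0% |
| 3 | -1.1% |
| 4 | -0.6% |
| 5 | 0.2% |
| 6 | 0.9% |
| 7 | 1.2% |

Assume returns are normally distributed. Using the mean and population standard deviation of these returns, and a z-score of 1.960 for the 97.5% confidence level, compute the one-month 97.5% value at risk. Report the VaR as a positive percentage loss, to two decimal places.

1.29

Mean return μ = 1.90 / 7 = 0.2714%
Σ(r − μ)² = 4.4343; population σ = √(4.4343/7) = 0.7959%
VaR = −(μ − z·σ) = −(0.2714 − 1.960 × 0.7959) = −(-1.2886) = 1.2886%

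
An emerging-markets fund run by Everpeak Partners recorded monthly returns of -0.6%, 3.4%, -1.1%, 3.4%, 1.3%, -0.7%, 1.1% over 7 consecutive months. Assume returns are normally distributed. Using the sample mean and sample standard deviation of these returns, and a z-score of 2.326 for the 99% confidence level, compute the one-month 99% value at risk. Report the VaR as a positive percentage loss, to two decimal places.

3.43

Mean return r̄ = 6.80 / 7 = 0.9714%
Σ(r − r̄)² = (-0.6 − 0.9714)² + (3.4 − 0.9714)² + … = 21.4743
sample σ = √(21.4743 / 6) = √3.5791 = 1.8919%
VaR = −(r̄ − z·σ) = −(0.9714 − 2.326 × 1.8919) = −(-3.4292) = 3.4292%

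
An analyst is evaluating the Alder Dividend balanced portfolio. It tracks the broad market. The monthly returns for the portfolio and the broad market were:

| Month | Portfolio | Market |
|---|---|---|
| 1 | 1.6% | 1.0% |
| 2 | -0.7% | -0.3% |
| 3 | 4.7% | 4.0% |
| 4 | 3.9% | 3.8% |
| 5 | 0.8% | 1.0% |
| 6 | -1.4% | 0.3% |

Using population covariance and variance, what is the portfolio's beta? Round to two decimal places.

1.28

r̄p = 1.4833%,  r̄m = 1.6333%
Cov = Σ(rp − r̄p)(rm − r̄m) / 6 = 3.5456
Var(rm) = Σ(rm − r̄m)² / 6 = 2.7689
β = Cov / Var = 3.5456 / 2.7689 = 1.2805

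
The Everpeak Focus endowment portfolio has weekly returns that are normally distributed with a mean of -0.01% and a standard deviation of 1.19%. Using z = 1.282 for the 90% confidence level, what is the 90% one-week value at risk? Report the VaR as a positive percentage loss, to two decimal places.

VaR (as % loss) = −(μ − z·σ) = −(-0.01% − 1.282 × 1.19%) = −(-1.53558%) = 1.53558%

1.54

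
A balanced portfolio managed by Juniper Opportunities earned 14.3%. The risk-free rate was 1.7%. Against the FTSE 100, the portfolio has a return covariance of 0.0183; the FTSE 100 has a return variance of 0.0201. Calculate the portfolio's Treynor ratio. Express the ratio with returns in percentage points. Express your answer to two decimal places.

β = Cov / Var = 0.0183 / 0.0201 = 0.9104
Treynor = (Rp − Rf) / β = (14.3% − 1.7%) / 0.9104 = 12.60 / 0.9104 = 13.8401

13.84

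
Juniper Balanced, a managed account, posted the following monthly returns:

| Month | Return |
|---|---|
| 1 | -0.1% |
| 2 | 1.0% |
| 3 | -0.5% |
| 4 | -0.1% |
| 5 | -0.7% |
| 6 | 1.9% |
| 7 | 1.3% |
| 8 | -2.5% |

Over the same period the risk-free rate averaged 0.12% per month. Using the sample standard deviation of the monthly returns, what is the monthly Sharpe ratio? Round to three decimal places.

r̄ = (-0.1 + 1 − 0.5 − 0.1 − 0.7 + 1.9 + 1.3 − 2.5) / 8 = 0.30 / 8 = 0.0375%
Σ(r − r̄)² = 13.2988; sample σ = √(13.2988/7) = 1.3783%
Sharpe = (r̄ − rf) / σ = (0.0375 − 0.12) / 1.3783 = -0.0825 / 1.3783 = -0.0599

-0.060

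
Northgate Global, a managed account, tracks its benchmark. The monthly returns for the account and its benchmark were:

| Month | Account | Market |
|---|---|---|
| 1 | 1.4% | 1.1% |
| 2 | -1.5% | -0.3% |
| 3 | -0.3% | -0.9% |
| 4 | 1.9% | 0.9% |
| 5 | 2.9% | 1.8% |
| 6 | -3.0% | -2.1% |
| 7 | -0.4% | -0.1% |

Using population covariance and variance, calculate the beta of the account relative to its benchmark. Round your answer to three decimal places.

r̄p = 0.1429%,  r̄m = 0.0571%
Cov = Σ(rp − r̄p)(rm − r̄m) / 7 = 2.2104
Var(rm) = Σ(rm − r̄m)² / 7 = 1.5082
β = Cov / Var = 2.2104 / 1.5082 = 1.4656

1.466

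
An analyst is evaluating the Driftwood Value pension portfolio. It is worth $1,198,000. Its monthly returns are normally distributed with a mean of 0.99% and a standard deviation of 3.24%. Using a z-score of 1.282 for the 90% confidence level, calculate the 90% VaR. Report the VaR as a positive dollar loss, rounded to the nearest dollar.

$37,901

Return at the 90% tail: μ − z·σ = 0.99% − 1.282 × 3.24% = 0.99 − 4.15368 = -3.16368%
VaR = −(-3.16368%) × $1,198,000 = 3.16368% × $1,198,000 = $37,901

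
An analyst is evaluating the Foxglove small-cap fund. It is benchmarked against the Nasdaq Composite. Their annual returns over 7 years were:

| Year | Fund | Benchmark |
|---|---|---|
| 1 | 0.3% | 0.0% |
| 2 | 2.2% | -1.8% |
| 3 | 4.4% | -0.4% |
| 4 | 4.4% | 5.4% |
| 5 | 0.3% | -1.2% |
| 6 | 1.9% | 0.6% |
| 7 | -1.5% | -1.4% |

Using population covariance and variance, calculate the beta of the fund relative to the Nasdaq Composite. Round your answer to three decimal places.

r̄p = 1.7143%,  r̄m = 0.1714%
Cov = Σ(rp − r̄p)(rm − r̄m) / 7 = 2.6947
Var(rm) = Σ(rm − r̄m)² / 7 = 5.1592
β = Cov / Var = 2.6947 / 5.1592 = 0.5223

0.522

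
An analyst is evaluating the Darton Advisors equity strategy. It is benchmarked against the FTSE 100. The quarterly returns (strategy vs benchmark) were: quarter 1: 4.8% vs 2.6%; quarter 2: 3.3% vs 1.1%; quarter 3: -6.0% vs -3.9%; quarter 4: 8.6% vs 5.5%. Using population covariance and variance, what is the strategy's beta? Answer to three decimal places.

1.565

r̄p = 2.6750%,  r̄m = 1.3250%
Cov = Σ(rp − r̄p)(rm − r̄m) / 4 = 18.1581
Var(rm) = Σ(rm − r̄m)² / 4 = 11.6019
β = Cov / Var = 18.1581 / 11.6019 = 1.5651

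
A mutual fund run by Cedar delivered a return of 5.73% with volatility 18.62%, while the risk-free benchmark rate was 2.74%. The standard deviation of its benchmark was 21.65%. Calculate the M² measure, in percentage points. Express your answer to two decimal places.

6.22

Sharpe = (Rp − Rf) / σp = (5.73% − 2.74%) / 18.62% = 0.1606
M² = Rf + Sharpe × σm = 2.74% + 0.1606 × 21.65% = 6.2170%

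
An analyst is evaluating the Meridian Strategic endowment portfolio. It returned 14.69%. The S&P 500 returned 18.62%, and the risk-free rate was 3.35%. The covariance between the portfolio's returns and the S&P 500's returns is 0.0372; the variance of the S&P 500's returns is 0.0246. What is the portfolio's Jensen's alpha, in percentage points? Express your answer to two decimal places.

-11.75

β = Cov / Var = 0.0372 / 0.0246 = 1.5122
E[R] = Rf + β(Rm − Rf) = 3.35% + 1.5122 × (18.62% − 3.35%) = 26.4413%
α = Rp − E[R] = 14.69% − 26.4413% = -11.7513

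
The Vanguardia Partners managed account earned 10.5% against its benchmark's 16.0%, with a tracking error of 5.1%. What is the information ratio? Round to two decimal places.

IR = (Rp − Rb) / TE = (10.5% − 16.0%) / 5.1% = -5.50% / 5.1% = -1.0784

-1.08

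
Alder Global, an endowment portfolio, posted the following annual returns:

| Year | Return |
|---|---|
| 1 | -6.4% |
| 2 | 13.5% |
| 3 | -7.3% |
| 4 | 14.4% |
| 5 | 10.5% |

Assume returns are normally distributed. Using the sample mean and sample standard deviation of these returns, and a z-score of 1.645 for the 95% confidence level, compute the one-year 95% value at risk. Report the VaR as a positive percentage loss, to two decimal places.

μ = (-6.4 + 13.5 − 7.3 + 14.4 + 10.5) / 5 = 24.70 / 5 = 4.9400%
Σ(r − μ)² = (-6.4 − 4.9400)² + (13.5 − 4.9400)² + … = 472.0920
sample σ = √(472.0920 / 4) = √118.0230 = 10.8638%
VaR = −(μ − z·σ) = −(4.9400 − 1.645 × 10.8638) = −(-12.9310) = 12.9310%

12.93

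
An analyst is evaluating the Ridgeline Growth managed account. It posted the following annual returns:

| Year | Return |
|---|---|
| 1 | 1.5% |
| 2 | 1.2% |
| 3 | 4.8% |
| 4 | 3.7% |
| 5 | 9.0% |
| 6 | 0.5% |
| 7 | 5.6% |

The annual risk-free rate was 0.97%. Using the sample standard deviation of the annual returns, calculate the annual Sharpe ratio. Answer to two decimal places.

0.93

μ = (1.5 + 1.2 + 4.8 + 3.7 + 9 + 0.5 + 5.6) / 7 = 3.7571%
Σ(r − μ)² = (1.5 − 3.7571)² + (1.2 − 3.7571)² + … = 54.2171
sample σ = √(54.2171 / 6) = √9.0362 = 3.0060%
Sharpe = (μ − rf) / σ = (3.7571 − 0.97) / 3.0060 = 2.7871 / 3.0060 = 0.9272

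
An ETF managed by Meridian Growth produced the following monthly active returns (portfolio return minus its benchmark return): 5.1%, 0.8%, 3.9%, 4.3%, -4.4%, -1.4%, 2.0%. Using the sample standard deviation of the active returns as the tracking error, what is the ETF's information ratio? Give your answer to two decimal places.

Mean return r̄ = 10.30 / 7 = 1.4714%
Sample std dev = √[70.5143 / 6] = 3.4282%
IR = r̄ / tracking error = 1.4714 / 3.4282 = 0.4292

0.43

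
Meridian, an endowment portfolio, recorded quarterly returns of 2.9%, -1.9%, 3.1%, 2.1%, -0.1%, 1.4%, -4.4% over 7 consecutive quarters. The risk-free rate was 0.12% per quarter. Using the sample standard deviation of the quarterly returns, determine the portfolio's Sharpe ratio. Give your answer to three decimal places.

r̄ = (2.9 − 1.9 + 3.1 + 2.1 − 0.1 + 1.4 − 4.4) / 7 = 3.10 / 7 = 0.4429%
Sample std dev = √[45.9971 / 6] = 2.7688%
Sharpe = (r̄ − rf) / σ = (0.4429 − 0.12) / 2.7688 = 0.3229 / 2.7688 = 0.1166

0.117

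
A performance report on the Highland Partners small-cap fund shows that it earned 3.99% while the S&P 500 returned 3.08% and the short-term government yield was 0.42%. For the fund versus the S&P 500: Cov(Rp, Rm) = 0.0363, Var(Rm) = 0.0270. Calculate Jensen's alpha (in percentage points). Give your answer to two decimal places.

-0.01

β = Cov / Var = 0.0363 / 0.0270 = 1.3444
E[R] = Rf + β(Rm − Rf) = 0.42% + 1.3444 × (3.08% − 0.42%) = 3.9961%
α = Rp − E[R] = 3.99% − 3.9961% = -0.0061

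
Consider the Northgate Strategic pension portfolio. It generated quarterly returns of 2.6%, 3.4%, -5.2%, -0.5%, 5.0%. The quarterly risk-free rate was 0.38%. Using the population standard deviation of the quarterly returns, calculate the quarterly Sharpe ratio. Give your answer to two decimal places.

0.19

μ = (2.6 + 3.4 − 5.2 − 0.5 + 5) / 5 = 5.30 / 5 = 1.0600%
Σ(r − μ)² = 64.9920; population σ = √(64.9920/5) = 3.6053%
Sharpe = (μ − rf) / σ = (1.0600 − 0.38) / 3.6053 = 0.6800 / 3.6053 = 0.1886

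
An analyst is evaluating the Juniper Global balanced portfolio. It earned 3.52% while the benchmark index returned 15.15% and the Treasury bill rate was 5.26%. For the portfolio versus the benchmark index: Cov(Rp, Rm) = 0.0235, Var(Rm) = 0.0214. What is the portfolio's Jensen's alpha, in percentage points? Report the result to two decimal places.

-12.60

β = Cov / Var = 0.0235 / 0.0214 = 1.0981
E[R] = Rf + β(Rm − Rf) = 5.26% + 1.0981 × (15.15% − 5.26%) = 16.1202%
α = Rp − E[R] = 3.52% − 16.1202% = -12.6002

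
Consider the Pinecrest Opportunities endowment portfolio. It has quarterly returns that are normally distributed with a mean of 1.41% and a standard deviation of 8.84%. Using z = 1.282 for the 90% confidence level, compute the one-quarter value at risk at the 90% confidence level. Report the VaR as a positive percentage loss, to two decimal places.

VaR (as % loss) = −(μ − z·σ) = −(1.41% − 1.282 × 8.84%) = −(-9.92288%) = 9.92288%

9.92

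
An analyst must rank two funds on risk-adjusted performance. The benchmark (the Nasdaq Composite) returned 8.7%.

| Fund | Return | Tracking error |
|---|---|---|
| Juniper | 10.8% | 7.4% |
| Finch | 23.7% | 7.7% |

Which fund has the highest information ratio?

Juniper: IR = (10.8% − 8.7%) / 7.4% = 0.284
Finch: IR = (23.7% − 8.7%) / 7.7% = 1.948
Highest: Finch (1.948).

Finch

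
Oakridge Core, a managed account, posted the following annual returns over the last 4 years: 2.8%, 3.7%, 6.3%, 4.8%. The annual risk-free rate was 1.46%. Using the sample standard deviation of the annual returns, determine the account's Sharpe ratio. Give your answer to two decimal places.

1.95

μ = (2.8 + 3.7 + 6.3 + 4.8) / 4 = 4.4000%
Σ(r − μ)² = (2.8 − 4.4000)² + (3.7 − 4.4000)² + (6.3 − 4.4000)² + … = 6.8200
sample σ = √(6.8200 / 3) = √2.2733 = 1.5077%
Sharpe = (μ − rf) / σ = (4.4000 − 1.46) / 1.5077 = 2.9400 / 1.5077 = 1.9500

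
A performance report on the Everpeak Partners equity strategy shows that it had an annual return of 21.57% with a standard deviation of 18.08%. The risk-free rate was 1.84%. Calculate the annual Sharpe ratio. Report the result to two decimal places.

Sharpe = (Rp − Rf) / σp = (21.57% − 1.84%) / 18.08% = 19.73% / 18.08% = 1.0913

1.09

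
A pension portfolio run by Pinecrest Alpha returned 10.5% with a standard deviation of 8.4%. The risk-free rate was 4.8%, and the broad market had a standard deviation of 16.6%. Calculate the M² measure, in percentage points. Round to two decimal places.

Sharpe = (Rp − Rf) / σp = (10.5% − 4.8%) / 8.4% = 0.6786
M² = Rf + Sharpe × σm = 4.8% + 0.6786 × 16.6% = 16.0648%

16.06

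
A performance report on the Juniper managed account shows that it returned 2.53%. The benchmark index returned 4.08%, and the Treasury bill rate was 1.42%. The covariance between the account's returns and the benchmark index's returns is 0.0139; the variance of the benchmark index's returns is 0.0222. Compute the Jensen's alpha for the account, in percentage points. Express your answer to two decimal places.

β = Cov / Var = 0.0139 / 0.0222 = 0.6261
E[R] = Rf + β(Rm − Rf) = 1.42% + 0.6261 × (4.08% − 1.42%) = 3.0854%
α = Rp − E[R] = 2.53% − 3.0854% = -0.5554

-0.56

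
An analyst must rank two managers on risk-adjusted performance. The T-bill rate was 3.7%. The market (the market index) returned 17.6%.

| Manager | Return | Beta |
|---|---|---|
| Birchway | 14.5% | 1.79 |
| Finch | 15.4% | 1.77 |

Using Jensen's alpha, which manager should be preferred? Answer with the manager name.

Birchway: α = 14.5% − [3.7% + 1.79 × (17.6% − 3.7%)] = -14.081
Finch: α = 15.4% − [3.7% + 1.77 × (17.6% − 3.7%)] = -12.903
Highest: Finch (-12.903).

Finch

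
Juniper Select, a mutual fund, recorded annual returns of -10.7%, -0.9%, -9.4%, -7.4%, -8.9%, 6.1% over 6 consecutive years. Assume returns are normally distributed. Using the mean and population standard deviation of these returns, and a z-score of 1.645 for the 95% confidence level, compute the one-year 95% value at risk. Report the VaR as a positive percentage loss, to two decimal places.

r̄ = (-10.7 − 0.9 − 9.4 − 7.4 − 8.9 + 6.1) / 6 = -5.2000%
Σ(r − r̄)² = 212.6000; population σ = √(212.6000/6) = 5.9526%
VaR = −(r̄ − z·σ) = −(-5.2000 − 1.645 × 5.9526) = −(-14.9920) = 14.9920%

14.99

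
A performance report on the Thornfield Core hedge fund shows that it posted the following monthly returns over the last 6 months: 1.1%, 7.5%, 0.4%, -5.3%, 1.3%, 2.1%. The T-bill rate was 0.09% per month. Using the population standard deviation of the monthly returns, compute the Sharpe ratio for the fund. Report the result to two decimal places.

Mean return r̄ = 7.10 / 6 = 1.1833%
Σ(r − r̄)² = (1.1 − 1.1833)² + (7.5 − 1.1833)² + (0.4 − 1.1833)² + … = 83.4083
σ = √[83.4083 / 6] = 3.7285%
Sharpe = (r̄ − rf) / σ = (1.1833 − 0.09) / 3.7285 = 1.0933 / 3.7285 = 0.2932

0.29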